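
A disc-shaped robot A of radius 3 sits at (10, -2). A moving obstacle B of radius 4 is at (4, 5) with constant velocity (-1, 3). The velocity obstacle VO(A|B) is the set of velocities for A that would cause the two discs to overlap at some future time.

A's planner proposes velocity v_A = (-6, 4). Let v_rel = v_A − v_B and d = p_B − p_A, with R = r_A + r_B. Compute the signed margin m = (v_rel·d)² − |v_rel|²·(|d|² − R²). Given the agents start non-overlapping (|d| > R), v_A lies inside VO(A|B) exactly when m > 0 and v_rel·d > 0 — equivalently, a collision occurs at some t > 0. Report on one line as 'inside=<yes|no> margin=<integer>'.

d = (-6, 7),  |d|² = 85;  R = 3+4 = 7,  c = 85−7² = 36
v_rel = (-5, 1),  |v_rel|² = 26;  v_rel·d = (-5)·(-6) + (1)·(7) = 37
26·t² − 74·t + 36 = 0  ⇒  m = 37² − 26·36 = 433
m = 433 > 0,  v_rel·d = 37 > 0  ⇒  inside

inside=yes margin=433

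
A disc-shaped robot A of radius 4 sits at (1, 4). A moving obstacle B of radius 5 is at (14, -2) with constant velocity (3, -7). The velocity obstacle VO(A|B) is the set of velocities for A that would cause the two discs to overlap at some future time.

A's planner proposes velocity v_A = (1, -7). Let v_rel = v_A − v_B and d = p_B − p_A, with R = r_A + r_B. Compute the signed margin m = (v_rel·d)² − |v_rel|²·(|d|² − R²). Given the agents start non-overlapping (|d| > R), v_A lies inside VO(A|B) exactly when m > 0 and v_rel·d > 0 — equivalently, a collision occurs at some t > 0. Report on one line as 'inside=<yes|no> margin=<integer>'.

d = (13, -6),  |d|² = 205;  R = 4+5 = 9,  c = 205−9² = 124
v_rel = (-2, 0),  |v_rel|² = 4;  v_rel·d = (-2)·(13) + (0)·(-6) = -26
4·t² + 52·t + 124 = 0  ⇒  m = (-26)² − 4·124 = 180
m = 180 > 0,  v_rel·d = -26 < 0  ⇒  outside

inside=no margin=180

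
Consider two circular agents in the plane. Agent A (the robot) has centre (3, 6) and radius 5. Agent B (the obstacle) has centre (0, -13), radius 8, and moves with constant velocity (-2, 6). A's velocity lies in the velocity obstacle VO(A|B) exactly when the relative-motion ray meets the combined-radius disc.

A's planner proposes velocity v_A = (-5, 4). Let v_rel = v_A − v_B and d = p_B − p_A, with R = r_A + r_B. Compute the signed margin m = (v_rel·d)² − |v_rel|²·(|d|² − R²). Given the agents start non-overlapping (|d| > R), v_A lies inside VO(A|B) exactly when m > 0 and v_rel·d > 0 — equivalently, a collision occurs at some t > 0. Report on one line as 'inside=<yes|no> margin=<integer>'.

d = (-3, -19),  |d|² = 370;  R = 5+8 = 13,  c = 370−13² = 201
v_rel = (-3, -2),  |v_rel|² = 13;  v_rel·d = (-3)·(-3) + (-2)·(-19) = 47
13·t² − 94·t + 201 = 0  ⇒  m = 47² − 13·201 = -404
m = -404 < 0,  v_rel·d = 47 > 0  ⇒  outside

inside=no margin=-404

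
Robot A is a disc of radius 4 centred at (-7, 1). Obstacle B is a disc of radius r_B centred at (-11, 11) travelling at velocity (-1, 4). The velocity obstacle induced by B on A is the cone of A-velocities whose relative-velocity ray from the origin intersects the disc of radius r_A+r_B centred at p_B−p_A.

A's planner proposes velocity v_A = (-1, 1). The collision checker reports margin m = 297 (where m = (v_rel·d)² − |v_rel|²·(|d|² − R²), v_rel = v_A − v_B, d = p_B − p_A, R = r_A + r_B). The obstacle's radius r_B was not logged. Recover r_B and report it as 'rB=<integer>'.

m = 297
d = (-4, 10);  v_rel = (0, -3),  |v_rel|² = 9
v_rel×d = (0)·(10) − (-3)·(-4) = -12
since m = R²·9 − (-12)²:  R² = (144 + 297) / 9 = 49
R = √49 = 7  ⇒  r_B = 7 − 4 = 3

rB=3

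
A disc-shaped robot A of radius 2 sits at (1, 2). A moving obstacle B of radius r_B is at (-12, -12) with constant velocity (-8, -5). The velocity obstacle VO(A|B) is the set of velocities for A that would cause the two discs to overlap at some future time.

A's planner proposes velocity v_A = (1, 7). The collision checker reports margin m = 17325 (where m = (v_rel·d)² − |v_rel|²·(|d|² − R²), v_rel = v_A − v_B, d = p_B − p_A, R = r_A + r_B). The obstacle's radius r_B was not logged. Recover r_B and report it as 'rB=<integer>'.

m = 17325
d = (-13, -14);  v_rel = (9, 12),  |v_rel|² = 225
v_rel×d = (9)·(-14) − (12)·(-13) = 30
since m = R²·225 − 30²:  R² = (900 + 17325) / 225 = 81
R = √81 = 9  ⇒  r_B = 9 − 2 = 7

rB=7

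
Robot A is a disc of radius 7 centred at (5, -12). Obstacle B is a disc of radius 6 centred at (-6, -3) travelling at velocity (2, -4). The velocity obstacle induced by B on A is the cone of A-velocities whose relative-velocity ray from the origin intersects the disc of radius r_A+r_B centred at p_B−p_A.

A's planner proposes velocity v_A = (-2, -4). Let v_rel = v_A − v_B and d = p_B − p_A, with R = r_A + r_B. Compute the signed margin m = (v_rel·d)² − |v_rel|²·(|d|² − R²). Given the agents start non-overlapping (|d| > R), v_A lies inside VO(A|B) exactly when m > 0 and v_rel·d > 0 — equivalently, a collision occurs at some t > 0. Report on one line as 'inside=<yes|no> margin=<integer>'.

d = (-11, 9),  |d|² = 202;  R = 7+6 = 13,  c = 202−13² = 33
v_rel = (-4, 0),  |v_rel|² = 16;  v_rel·d = (-4)·(-11) + (0)·(9) = 44
16·t² − 88·t + 33 = 0  ⇒  m = 44² − 16·33 = 1408
m = 1408 > 0,  v_rel·d = 44 > 0  ⇒  inside

inside=yes margin=1408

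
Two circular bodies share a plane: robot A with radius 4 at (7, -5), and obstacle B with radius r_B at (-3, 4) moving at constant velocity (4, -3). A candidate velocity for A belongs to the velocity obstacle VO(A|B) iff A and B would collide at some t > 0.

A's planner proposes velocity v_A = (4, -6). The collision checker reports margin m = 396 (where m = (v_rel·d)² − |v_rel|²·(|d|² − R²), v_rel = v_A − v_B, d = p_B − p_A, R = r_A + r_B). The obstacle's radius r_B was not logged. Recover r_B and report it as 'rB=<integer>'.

m = 396
d = (-10, 9);  v_rel = (0, -3),  |v_rel|² = 9
v_rel×d = (0)·(9) − (-3)·(-10) = -30
since m = R²·9 − (-30)²:  R² = (900 + 396) / 9 = 144
R = √144 = 12  ⇒  r_B = 12 − 4 = 8

rB=8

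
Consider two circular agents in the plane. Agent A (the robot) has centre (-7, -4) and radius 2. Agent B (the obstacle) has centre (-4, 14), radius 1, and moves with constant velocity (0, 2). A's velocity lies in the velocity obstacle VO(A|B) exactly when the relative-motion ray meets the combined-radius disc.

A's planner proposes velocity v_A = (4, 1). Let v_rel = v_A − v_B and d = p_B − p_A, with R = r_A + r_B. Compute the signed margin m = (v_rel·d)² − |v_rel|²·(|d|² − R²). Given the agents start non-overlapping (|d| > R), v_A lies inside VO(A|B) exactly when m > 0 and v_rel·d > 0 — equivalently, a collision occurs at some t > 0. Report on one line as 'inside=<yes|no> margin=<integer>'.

d = (3, 18),  |d|² = 333;  R = 2+1 = 3,  c = 333−3² = 324
v_rel = (4, -1),  |v_rel|² = 17;  v_rel·d = (4)·(3) + (-1)·(18) = -6
17·t² + 12·t + 324 = 0  ⇒  m = (-6)² − 17·324 = -5472
m = -5472 < 0,  v_rel·d = -6 < 0  ⇒  outside

inside=no margin=-5472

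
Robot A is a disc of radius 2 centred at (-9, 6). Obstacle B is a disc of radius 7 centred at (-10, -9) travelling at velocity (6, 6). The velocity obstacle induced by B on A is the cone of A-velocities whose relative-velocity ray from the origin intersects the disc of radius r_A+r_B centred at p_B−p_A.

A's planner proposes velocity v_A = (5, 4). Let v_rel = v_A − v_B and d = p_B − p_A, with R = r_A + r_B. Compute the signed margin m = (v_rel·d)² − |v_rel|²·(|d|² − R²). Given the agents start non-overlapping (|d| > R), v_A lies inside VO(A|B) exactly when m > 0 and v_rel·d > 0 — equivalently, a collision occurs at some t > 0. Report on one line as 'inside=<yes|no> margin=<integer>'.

d = (-1, -15),  |d|² = 226;  R = 2+7 = 9,  c = 226−9² = 145
v_rel = (-1, -2),  |v_rel|² = 5;  v_rel·d = (-1)·(-1) + (-2)·(-15) = 31
5·t² − 62·t + 145 = 0  ⇒  m = 31² − 5·145 = 236
m = 236 > 0,  v_rel·d = 31 > 0  ⇒  inside

inside=yes margin=236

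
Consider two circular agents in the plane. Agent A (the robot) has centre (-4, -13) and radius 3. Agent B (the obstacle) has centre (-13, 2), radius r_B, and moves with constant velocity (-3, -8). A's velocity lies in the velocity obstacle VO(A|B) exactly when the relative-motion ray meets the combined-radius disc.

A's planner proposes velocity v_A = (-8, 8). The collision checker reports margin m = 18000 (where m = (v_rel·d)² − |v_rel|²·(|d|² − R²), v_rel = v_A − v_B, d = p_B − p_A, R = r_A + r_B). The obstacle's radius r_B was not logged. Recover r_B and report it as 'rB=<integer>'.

m = 18000
d = (-9, 15);  v_rel = (-5, 16),  |v_rel|² = 281
v_rel×d = (-5)·(15) − (16)·(-9) = 69
since m = R²·281 − 69²:  R² = (4761 + 18000) / 281 = 81
R = √81 = 9  ⇒  r_B = 9 − 3 = 6

rB=6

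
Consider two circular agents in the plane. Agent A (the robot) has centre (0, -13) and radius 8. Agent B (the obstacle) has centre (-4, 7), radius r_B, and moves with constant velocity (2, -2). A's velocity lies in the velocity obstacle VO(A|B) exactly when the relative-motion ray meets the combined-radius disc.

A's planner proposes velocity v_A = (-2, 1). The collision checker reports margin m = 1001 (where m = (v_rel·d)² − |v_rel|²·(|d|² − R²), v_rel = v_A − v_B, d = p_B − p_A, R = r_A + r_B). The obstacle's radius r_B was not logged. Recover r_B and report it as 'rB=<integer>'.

m = 1001
d = (-4, 20);  v_rel = (-4, 3),  |v_rel|² = 25
v_rel×d = (-4)·(20) − (3)·(-4) = -68
since m = R²·25 − (-68)²:  R² = (4624 + 1001) / 25 = 225
R = √225 = 15  ⇒  r_B = 15 − 8 = 7

rB=7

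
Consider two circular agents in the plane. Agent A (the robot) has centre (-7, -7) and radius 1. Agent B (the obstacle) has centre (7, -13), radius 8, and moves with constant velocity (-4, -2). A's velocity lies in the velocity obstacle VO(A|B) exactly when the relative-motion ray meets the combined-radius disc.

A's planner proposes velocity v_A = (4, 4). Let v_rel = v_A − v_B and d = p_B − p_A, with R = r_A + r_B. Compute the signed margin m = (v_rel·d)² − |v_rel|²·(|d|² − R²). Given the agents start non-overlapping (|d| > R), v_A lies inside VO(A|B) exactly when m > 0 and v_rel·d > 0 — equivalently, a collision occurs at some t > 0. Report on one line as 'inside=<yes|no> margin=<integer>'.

d = (14, -6),  |d|² = 232;  R = 1+8 = 9,  c = 232−9² = 151
v_rel = (8, 6),  |v_rel|² = 100;  v_rel·d = (8)·(14) + (6)·(-6) = 76
100·t² − 152·t + 151 = 0  ⇒  m = 76² − 100·151 = -9324
m = -9324 < 0,  v_rel·d = 76 > 0  ⇒  outside

inside=no margin=-9324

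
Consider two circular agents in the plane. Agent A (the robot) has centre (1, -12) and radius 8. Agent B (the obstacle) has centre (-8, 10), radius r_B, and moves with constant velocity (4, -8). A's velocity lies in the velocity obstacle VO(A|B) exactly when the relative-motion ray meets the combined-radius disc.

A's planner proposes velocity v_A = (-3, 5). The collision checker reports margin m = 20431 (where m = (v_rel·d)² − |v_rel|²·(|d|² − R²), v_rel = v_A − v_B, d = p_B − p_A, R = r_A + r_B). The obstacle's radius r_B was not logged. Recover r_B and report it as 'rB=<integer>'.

m = 20431
d = (-9, 22);  v_rel = (-7, 13),  |v_rel|² = 218
v_rel×d = (-7)·(22) − (13)·(-9) = -37
since m = R²·218 − (-37)²:  R² = (1369 + 20431) / 218 = 100
R = √100 = 10  ⇒  r_B = 10 − 8 = 2

rB=2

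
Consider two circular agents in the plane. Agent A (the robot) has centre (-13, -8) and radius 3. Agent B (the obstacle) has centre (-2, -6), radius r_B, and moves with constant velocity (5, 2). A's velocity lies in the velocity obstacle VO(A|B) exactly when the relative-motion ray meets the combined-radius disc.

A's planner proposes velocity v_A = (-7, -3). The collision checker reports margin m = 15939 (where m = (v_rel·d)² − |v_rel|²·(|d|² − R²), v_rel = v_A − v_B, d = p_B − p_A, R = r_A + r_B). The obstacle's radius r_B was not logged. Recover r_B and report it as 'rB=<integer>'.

m = 15939
d = (11, 2);  v_rel = (-12, -5),  |v_rel|² = 169
v_rel×d = (-12)·(2) − (-5)·(11) = 31
since m = R²·169 − 31²:  R² = (961 + 15939) / 169 = 100
R = √100 = 10  ⇒  r_B = 10 − 3 = 7

rB=7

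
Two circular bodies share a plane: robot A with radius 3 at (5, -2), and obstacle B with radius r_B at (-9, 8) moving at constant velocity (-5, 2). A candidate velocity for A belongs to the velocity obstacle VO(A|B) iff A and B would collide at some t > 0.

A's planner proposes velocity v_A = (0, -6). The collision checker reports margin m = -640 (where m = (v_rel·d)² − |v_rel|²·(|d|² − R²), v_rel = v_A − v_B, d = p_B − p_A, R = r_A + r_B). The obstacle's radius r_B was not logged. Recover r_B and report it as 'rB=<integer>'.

m = -640
d = (-14, 10);  v_rel = (5, -8),  |v_rel|² = 89
v_rel×d = (5)·(10) − (-8)·(-14) = -62
since m = R²·89 − (-62)²:  R² = (3844 + -640) / 89 = 36
R = √36 = 6  ⇒  r_B = 6 − 3 = 3

rB=3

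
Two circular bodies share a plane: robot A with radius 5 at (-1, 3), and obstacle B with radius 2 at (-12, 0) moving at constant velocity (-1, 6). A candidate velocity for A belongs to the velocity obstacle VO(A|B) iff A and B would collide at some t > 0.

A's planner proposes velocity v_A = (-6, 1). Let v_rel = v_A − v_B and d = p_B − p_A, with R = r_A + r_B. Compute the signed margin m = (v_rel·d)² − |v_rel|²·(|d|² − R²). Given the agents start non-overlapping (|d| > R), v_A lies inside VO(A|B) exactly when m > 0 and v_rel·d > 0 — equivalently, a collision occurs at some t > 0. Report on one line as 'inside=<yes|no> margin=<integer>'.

d = (-11, -3),  |d|² = 130;  R = 5+2 = 7,  c = 130−7² = 81
v_rel = (-5, -5),  |v_rel|² = 50;  v_rel·d = (-5)·(-11) + (-5)·(-3) = 70
50·t² − 140·t + 81 = 0  ⇒  m = 70² − 50·81 = 850
m = 850 > 0,  v_rel·d = 70 > 0  ⇒  inside

inside=yes margin=850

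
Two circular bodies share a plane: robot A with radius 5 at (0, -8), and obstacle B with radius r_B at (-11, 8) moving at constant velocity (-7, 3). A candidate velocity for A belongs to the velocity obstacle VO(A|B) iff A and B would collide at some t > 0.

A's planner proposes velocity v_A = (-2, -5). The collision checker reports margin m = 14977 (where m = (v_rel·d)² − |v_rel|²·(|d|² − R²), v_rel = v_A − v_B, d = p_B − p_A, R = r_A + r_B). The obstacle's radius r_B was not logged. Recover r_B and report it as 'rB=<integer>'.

m = 14977
d = (-11, 16);  v_rel = (5, -8),  |v_rel|² = 89
v_rel×d = (5)·(16) − (-8)·(-11) = -8
since m = R²·89 − (-8)²:  R² = (64 + 14977) / 89 = 169
R = √169 = 13  ⇒  r_B = 13 − 5 = 8

rB=8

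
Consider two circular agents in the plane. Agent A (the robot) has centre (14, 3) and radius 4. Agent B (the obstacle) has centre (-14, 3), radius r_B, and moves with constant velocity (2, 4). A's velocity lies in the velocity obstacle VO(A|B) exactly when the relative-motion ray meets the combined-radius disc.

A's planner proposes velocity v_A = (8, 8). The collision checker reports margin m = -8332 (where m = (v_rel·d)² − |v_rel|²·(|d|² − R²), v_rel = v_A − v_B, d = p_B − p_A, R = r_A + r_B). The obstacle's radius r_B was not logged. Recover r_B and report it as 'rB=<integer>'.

m = -8332
d = (-28, 0);  v_rel = (6, 4),  |v_rel|² = 52
v_rel×d = (6)·(0) − (4)·(-28) = 112
since m = R²·52 − 112²:  R² = (12544 + -8332) / 52 = 81
R = √81 = 9  ⇒  r_B = 9 − 4 = 5

rB=5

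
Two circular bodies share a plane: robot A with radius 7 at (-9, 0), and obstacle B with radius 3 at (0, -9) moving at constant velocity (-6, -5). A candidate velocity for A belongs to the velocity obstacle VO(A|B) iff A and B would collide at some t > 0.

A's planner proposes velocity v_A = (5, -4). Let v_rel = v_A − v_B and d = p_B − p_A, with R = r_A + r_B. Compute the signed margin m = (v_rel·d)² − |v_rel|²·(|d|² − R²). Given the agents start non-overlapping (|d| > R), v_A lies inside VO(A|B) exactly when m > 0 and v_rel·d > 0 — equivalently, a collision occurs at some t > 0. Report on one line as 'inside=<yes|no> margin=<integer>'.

d = (9, -9),  |d|² = 162;  R = 7+3 = 10,  c = 162−10² = 62
v_rel = (11, 1),  |v_rel|² = 122;  v_rel·d = (11)·(9) + (1)·(-9) = 90
122·t² − 180·t + 62 = 0  ⇒  m = 90² − 122·62 = 536
m = 536 > 0,  v_rel·d = 90 > 0  ⇒  inside

inside=yes margin=536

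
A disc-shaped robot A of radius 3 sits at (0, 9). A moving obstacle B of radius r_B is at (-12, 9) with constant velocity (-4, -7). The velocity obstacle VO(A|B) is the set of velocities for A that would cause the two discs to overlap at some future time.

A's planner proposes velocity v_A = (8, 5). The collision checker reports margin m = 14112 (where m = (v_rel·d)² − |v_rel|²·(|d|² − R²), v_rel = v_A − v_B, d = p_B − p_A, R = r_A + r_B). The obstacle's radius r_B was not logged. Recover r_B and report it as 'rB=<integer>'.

m = 14112
d = (-12, 0);  v_rel = (12, 12),  |v_rel|² = 288
v_rel×d = (12)·(0) − (12)·(-12) = 144
since m = R²·288 − 144²:  R² = (20736 + 14112) / 288 = 121
R = √121 = 11  ⇒  r_B = 11 − 3 = 8

rB=8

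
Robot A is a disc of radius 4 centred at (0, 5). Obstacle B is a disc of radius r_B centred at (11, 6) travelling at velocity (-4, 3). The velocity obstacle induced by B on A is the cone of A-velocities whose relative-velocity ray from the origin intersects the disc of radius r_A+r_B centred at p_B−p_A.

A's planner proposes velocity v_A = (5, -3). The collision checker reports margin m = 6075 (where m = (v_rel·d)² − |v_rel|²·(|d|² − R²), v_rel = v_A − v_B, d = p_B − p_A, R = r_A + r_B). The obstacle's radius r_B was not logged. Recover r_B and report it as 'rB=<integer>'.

m = 6075
d = (11, 1);  v_rel = (9, -6),  |v_rel|² = 117
v_rel×d = (9)·(1) − (-6)·(11) = 75
since m = R²·117 − 75²:  R² = (5625 + 6075) / 117 = 100
R = √100 = 10  ⇒  r_B = 10 − 4 = 6

rB=6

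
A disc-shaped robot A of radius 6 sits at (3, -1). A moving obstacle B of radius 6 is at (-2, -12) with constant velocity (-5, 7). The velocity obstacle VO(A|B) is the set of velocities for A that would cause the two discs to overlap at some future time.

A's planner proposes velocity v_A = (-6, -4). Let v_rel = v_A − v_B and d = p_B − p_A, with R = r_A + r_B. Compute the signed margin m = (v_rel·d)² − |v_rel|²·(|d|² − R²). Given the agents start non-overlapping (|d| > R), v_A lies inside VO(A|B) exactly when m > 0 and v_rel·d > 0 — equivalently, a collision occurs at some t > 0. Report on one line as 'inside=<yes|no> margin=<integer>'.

d = (-5, -11),  |d|² = 146;  R = 6+6 = 12,  c = 146−12² = 2
v_rel = (-1, -11),  |v_rel|² = 122;  v_rel·d = (-1)·(-5) + (-11)·(-11) = 126
122·t² − 252·t + 2 = 0  ⇒  m = 126² − 122·2 = 15632
m = 15632 > 0,  v_rel·d = 126 > 0  ⇒  inside

inside=yes margin=15632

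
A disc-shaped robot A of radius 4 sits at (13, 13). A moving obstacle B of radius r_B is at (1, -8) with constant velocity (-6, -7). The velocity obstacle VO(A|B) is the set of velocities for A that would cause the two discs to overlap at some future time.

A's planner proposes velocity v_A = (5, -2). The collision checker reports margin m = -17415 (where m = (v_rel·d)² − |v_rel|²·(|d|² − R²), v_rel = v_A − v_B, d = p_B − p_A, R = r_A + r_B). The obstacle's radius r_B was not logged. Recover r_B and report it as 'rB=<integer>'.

m = -17415
d = (-12, -21);  v_rel = (11, 5),  |v_rel|² = 146
v_rel×d = (11)·(-21) − (5)·(-12) = -171
since m = R²·146 − (-171)²:  R² = (29241 + -17415) / 146 = 81
R = √81 = 9  ⇒  r_B = 9 − 4 = 5

rB=5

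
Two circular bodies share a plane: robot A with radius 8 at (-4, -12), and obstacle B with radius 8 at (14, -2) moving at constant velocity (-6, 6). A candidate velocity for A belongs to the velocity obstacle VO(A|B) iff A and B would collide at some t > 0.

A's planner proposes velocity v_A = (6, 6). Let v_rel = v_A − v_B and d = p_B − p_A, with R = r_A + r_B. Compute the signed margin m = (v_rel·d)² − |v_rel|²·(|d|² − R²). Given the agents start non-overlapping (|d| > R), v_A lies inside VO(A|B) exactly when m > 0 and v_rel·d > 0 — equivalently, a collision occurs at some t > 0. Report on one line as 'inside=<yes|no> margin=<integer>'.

d = (18, 10),  |d|² = 424;  R = 8+8 = 16,  c = 424−16² = 168
v_rel = (12, 0),  |v_rel|² = 144;  v_rel·d = (12)·(18) + (0)·(10) = 216
144·t² − 432·t + 168 = 0  ⇒  m = 216² − 144·168 = 22464
m = 22464 > 0,  v_rel·d = 216 > 0  ⇒  inside

inside=yes margin=22464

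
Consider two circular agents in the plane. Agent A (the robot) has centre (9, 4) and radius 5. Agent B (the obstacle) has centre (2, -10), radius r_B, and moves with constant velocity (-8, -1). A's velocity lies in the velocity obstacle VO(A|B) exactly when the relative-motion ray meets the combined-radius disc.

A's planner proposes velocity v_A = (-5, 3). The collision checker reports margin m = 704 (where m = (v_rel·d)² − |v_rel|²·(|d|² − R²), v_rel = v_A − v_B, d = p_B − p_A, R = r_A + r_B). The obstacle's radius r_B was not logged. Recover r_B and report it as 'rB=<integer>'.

m = 704
d = (-7, -14);  v_rel = (3, 4),  |v_rel|² = 25
v_rel×d = (3)·(-14) − (4)·(-7) = -14
since m = R²·25 − (-14)²:  R² = (196 + 704) / 25 = 36
R = √36 = 6  ⇒  r_B = 6 − 5 = 1

rB=1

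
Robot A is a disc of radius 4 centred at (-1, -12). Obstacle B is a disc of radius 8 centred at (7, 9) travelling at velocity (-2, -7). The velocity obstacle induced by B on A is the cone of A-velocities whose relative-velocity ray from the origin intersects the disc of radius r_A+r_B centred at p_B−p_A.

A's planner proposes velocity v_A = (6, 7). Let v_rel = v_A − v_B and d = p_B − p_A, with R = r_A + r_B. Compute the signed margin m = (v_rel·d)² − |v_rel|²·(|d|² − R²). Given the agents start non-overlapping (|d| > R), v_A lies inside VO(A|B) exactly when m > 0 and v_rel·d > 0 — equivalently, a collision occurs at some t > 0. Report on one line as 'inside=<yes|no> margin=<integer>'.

d = (8, 21),  |d|² = 505;  R = 4+8 = 12,  c = 505−12² = 361
v_rel = (8, 14),  |v_rel|² = 260;  v_rel·d = (8)·(8) + (14)·(21) = 358
260·t² − 716·t + 361 = 0  ⇒  m = 358² − 260·361 = 34304
m = 34304 > 0,  v_rel·d = 358 > 0  ⇒  inside

inside=yes margin=34304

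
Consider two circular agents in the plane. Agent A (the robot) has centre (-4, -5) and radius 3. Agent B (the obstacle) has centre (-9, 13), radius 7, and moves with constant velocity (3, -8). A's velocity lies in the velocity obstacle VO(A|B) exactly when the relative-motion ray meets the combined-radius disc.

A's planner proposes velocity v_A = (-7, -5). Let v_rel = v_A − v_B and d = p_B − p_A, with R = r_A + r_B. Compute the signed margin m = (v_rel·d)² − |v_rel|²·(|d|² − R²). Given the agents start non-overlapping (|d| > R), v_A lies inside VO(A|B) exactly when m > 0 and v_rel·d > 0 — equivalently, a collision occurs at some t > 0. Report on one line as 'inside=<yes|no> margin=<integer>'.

d = (-5, 18),  |d|² = 349;  R = 3+7 = 10,  c = 349−10² = 249
v_rel = (-10, 3),  |v_rel|² = 109;  v_rel·d = (-10)·(-5) + (3)·(18) = 104
109·t² − 208·t + 249 = 0  ⇒  m = 104² − 109·249 = -16325
m = -16325 < 0,  v_rel·d = 104 > 0  ⇒  outside

inside=no margin=-16325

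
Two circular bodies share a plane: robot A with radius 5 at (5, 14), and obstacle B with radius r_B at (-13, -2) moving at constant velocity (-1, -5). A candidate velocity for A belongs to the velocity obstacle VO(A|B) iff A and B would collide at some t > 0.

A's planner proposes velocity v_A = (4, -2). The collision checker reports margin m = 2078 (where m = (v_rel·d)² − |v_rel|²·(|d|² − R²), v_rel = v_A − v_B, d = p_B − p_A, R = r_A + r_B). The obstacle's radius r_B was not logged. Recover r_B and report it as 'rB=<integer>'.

m = 2078
d = (-18, -16);  v_rel = (5, 3),  |v_rel|² = 34
v_rel×d = (5)·(-16) − (3)·(-18) = -26
since m = R²·34 − (-26)²:  R² = (676 + 2078) / 34 = 81
R = √81 = 9  ⇒  r_B = 9 − 5 = 4

rB=4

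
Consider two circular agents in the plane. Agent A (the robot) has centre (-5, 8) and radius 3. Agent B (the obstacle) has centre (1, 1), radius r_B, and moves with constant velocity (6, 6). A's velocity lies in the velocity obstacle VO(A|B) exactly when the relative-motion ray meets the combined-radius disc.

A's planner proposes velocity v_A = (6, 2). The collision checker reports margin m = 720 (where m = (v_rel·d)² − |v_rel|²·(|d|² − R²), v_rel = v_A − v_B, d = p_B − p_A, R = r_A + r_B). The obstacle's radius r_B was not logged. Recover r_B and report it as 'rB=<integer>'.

m = 720
d = (6, -7);  v_rel = (0, -4),  |v_rel|² = 16
v_rel×d = (0)·(-7) − (-4)·(6) = 24
since m = R²·16 − 24²:  R² = (576 + 720) / 16 = 81
R = √81 = 9  ⇒  r_B = 9 − 3 = 6

rB=6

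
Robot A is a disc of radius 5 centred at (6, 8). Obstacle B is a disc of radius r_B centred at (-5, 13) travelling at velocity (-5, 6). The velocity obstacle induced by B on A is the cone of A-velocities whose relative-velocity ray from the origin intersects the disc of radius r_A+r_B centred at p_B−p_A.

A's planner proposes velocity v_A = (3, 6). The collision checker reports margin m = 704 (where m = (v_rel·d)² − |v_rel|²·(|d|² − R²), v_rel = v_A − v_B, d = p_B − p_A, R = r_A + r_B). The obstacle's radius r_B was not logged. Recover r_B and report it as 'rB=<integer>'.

m = 704
d = (-11, 5);  v_rel = (8, 0),  |v_rel|² = 64
v_rel×d = (8)·(5) − (0)·(-11) = 40
since m = R²·64 − 40²:  R² = (1600 + 704) / 64 = 36
R = √36 = 6  ⇒  r_B = 6 − 5 = 1

rB=1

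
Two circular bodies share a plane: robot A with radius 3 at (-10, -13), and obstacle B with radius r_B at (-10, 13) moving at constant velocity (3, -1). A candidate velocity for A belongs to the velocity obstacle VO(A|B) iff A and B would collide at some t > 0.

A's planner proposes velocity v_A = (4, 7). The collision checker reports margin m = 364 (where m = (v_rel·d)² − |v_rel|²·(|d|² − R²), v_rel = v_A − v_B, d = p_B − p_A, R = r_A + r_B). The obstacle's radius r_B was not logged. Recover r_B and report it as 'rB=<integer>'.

m = 364
d = (0, 26);  v_rel = (1, 8),  |v_rel|² = 65
v_rel×d = (1)·(26) − (8)·(0) = 26
since m = R²·65 − 26²:  R² = (676 + 364) / 65 = 16
R = √16 = 4  ⇒  r_B = 4 − 3 = 1

rB=1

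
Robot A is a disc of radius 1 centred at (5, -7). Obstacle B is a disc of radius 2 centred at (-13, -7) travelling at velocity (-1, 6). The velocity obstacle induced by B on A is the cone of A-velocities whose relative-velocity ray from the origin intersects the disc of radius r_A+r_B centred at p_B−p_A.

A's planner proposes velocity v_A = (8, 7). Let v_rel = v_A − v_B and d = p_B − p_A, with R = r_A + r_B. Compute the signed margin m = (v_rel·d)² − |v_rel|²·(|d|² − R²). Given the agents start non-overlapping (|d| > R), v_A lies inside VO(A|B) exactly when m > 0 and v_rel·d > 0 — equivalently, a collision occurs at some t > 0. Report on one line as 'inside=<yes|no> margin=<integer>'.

d = (-18, 0),  |d|² = 324;  R = 1+2 = 3,  c = 324−3² = 315
v_rel = (9, 1),  |v_rel|² = 82;  v_rel·d = (9)·(-18) + (1)·(0) = -162
82·t² + 324·t + 315 = 0  ⇒  m = (-162)² − 82·315 = 414
m = 414 > 0,  v_rel·d = -162 < 0  ⇒  outside

inside=no margin=414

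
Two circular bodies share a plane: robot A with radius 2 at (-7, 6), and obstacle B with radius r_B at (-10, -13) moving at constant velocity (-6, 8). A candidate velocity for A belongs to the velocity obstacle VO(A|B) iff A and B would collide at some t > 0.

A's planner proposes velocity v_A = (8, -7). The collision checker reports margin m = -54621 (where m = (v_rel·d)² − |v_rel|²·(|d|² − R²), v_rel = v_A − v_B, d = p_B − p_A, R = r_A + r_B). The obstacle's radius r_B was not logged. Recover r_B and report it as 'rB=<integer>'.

m = -54621
d = (-3, -19);  v_rel = (14, -15),  |v_rel|² = 421
v_rel×d = (14)·(-19) − (-15)·(-3) = -311
since m = R²·421 − (-311)²:  R² = (96721 + -54621) / 421 = 100
R = √100 = 10  ⇒  r_B = 10 − 2 = 8

rB=8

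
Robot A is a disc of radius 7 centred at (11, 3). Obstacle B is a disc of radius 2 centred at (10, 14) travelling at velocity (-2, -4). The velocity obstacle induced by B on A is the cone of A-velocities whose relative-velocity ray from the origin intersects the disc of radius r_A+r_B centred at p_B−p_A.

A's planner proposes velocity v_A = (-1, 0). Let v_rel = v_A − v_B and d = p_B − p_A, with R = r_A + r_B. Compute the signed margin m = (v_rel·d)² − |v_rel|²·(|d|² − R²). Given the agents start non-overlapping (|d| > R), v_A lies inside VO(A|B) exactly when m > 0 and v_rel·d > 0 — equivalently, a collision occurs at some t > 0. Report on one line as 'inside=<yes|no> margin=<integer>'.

d = (-1, 11),  |d|² = 122;  R = 7+2 = 9,  c = 122−9² = 41
v_rel = (1, 4),  |v_rel|² = 17;  v_rel·d = (1)·(-1) + (4)·(11) = 43
17·t² − 86·t + 41 = 0  ⇒  m = 43² − 17·41 = 1152
m = 1152 > 0,  v_rel·d = 43 > 0  ⇒  inside

inside=yes margin=1152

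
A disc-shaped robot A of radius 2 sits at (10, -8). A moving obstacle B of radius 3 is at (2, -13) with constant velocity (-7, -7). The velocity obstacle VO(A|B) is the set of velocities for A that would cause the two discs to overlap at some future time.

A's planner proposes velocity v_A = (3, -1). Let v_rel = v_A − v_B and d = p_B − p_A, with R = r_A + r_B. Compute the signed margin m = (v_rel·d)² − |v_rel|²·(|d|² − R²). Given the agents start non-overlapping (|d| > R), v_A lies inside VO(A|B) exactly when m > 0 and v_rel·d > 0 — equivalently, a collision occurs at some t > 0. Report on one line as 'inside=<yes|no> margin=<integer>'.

d = (-8, -5),  |d|² = 89;  R = 2+3 = 5,  c = 89−5² = 64
v_rel = (10, 6),  |v_rel|² = 136;  v_rel·d = (10)·(-8) + (6)·(-5) = -110
136·t² + 220·t + 64 = 0  ⇒  m = (-110)² − 136·64 = 3396
m = 3396 > 0,  v_rel·d = -110 < 0  ⇒  outside

inside=no margin=3396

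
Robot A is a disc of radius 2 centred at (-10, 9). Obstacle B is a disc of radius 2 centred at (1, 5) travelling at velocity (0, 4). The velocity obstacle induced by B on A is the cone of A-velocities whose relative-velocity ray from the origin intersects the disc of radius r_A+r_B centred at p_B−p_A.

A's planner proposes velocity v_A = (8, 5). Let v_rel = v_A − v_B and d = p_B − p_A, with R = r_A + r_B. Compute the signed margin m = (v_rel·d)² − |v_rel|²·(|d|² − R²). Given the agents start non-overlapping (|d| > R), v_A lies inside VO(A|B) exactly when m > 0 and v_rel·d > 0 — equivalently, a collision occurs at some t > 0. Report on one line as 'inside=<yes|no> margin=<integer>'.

d = (11, -4),  |d|² = 137;  R = 2+2 = 4,  c = 137−4² = 121
v_rel = (8, 1),  |v_rel|² = 65;  v_rel·d = (8)·(11) + (1)·(-4) = 84
65·t² − 168·t + 121 = 0  ⇒  m = 84² − 65·121 = -809
m = -809 < 0,  v_rel·d = 84 > 0  ⇒  outside

inside=no margin=-809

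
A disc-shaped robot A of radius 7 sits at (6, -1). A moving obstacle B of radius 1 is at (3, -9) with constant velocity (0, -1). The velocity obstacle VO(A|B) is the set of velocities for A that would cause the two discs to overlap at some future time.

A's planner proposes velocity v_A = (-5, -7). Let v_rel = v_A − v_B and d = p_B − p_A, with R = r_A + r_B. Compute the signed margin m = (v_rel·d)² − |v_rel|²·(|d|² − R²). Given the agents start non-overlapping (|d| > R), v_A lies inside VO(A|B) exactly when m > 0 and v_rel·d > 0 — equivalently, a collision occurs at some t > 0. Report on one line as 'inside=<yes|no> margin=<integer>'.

d = (-3, -8),  |d|² = 73;  R = 7+1 = 8,  c = 73−8² = 9
v_rel = (-5, -6),  |v_rel|² = 61;  v_rel·d = (-5)·(-3) + (-6)·(-8) = 63
61·t² − 126·t + 9 = 0  ⇒  m = 63² − 61·9 = 3420
m = 3420 > 0,  v_rel·d = 63 > 0  ⇒  inside

inside=yes margin=3420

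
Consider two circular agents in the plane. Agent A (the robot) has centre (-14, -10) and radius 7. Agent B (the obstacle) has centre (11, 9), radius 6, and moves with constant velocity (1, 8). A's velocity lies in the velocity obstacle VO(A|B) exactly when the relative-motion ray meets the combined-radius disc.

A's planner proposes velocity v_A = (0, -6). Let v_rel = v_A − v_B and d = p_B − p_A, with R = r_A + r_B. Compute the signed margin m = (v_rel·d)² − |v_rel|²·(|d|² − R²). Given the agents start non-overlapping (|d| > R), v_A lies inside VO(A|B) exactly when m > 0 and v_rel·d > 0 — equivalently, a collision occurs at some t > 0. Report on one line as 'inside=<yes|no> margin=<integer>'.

d = (25, 19),  |d|² = 986;  R = 7+6 = 13,  c = 986−13² = 817
v_rel = (-1, -14),  |v_rel|² = 197;  v_rel·d = (-1)·(25) + (-14)·(19) = -291
197·t² + 582·t + 817 = 0  ⇒  m = (-291)² − 197·817 = -76268
m = -76268 < 0,  v_rel·d = -291 < 0  ⇒  outside

inside=no margin=-76268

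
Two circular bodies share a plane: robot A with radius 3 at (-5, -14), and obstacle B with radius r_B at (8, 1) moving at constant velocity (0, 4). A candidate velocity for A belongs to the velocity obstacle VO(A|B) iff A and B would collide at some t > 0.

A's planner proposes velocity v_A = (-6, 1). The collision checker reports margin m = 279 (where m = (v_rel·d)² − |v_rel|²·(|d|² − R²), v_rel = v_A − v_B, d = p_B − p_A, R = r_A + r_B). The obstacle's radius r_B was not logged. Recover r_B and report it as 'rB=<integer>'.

m = 279
d = (13, 15);  v_rel = (-6, -3),  |v_rel|² = 45
v_rel×d = (-6)·(15) − (-3)·(13) = -51
since m = R²·45 − (-51)²:  R² = (2601 + 279) / 45 = 64
R = √64 = 8  ⇒  r_B = 8 − 3 = 5

rB=5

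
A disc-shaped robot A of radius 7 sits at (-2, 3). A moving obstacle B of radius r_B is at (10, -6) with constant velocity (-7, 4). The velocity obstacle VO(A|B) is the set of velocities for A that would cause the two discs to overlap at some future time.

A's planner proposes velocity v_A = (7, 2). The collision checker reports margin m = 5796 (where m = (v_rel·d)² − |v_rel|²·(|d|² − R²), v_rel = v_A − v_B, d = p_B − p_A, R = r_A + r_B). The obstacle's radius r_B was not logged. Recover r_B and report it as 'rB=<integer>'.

m = 5796
d = (12, -9);  v_rel = (14, -2),  |v_rel|² = 200
v_rel×d = (14)·(-9) − (-2)·(12) = -102
since m = R²·200 − (-102)²:  R² = (10404 + 5796) / 200 = 81
R = √81 = 9  ⇒  r_B = 9 − 7 = 2

rB=2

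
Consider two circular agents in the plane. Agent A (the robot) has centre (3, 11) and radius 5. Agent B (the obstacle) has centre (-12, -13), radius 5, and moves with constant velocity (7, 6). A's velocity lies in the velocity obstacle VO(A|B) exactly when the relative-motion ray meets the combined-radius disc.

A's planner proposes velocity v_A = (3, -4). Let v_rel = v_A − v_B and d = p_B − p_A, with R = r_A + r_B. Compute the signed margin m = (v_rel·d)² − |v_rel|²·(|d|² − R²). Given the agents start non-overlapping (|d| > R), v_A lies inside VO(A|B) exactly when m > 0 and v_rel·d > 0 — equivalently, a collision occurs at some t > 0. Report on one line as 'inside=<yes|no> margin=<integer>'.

d = (-15, -24),  |d|² = 801;  R = 5+5 = 10,  c = 801−10² = 701
v_rel = (-4, -10),  |v_rel|² = 116;  v_rel·d = (-4)·(-15) + (-10)·(-24) = 300
116·t² − 600·t + 701 = 0  ⇒  m = 300² − 116·701 = 8684
m = 8684 > 0,  v_rel·d = 300 > 0  ⇒  inside

inside=yes margin=8684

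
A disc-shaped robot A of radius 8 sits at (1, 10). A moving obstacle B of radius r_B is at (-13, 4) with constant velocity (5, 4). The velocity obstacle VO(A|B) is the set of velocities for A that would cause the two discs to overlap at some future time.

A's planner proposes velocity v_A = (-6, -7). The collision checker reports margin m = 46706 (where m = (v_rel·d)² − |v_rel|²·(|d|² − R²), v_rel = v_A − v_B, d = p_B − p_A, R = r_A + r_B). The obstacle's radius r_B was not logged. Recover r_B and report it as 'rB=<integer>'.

m = 46706
d = (-14, -6);  v_rel = (-11, -11),  |v_rel|² = 242
v_rel×d = (-11)·(-6) − (-11)·(-14) = -88
since m = R²·242 − (-88)²:  R² = (7744 + 46706) / 242 = 225
R = √225 = 15  ⇒  r_B = 15 − 8 = 7

rB=7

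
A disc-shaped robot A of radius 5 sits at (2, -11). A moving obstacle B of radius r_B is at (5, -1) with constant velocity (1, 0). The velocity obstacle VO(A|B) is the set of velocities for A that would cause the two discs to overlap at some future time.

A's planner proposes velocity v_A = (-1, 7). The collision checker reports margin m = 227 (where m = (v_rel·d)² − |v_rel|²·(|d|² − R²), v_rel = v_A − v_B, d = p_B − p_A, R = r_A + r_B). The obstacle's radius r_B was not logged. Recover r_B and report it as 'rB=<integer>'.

m = 227
d = (3, 10);  v_rel = (-2, 7),  |v_rel|² = 53
v_rel×d = (-2)·(10) − (7)·(3) = -41
since m = R²·53 − (-41)²:  R² = (1681 + 227) / 53 = 36
R = √36 = 6  ⇒  r_B = 6 − 5 = 1

rB=1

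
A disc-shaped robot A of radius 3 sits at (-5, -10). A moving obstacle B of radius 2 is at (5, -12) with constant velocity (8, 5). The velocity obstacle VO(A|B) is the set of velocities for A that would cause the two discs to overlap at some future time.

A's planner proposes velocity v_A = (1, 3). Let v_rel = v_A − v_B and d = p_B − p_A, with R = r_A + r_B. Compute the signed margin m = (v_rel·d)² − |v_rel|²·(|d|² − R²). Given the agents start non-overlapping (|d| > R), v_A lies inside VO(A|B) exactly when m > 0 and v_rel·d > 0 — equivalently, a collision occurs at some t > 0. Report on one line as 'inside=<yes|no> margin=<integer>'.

d = (10, -2),  |d|² = 104;  R = 3+2 = 5,  c = 104−5² = 79
v_rel = (-7, -2),  |v_rel|² = 53;  v_rel·d = (-7)·(10) + (-2)·(-2) = -66
53·t² + 132·t + 79 = 0  ⇒  m = (-66)² − 53·79 = 169
m = 169 > 0,  v_rel·d = -66 < 0  ⇒  outside

inside=no margin=169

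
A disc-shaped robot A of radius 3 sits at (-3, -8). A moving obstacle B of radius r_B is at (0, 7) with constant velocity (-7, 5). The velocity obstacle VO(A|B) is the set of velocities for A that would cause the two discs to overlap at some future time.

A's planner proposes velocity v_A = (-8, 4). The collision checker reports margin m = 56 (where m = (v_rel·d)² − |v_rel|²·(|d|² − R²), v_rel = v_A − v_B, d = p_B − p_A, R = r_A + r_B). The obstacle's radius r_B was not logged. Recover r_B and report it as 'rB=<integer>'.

m = 56
d = (3, 15);  v_rel = (-1, -1),  |v_rel|² = 2
v_rel×d = (-1)·(15) − (-1)·(3) = -12
since m = R²·2 − (-12)²:  R² = (144 + 56) / 2 = 100
R = √100 = 10  ⇒  r_B = 10 − 3 = 7

rB=7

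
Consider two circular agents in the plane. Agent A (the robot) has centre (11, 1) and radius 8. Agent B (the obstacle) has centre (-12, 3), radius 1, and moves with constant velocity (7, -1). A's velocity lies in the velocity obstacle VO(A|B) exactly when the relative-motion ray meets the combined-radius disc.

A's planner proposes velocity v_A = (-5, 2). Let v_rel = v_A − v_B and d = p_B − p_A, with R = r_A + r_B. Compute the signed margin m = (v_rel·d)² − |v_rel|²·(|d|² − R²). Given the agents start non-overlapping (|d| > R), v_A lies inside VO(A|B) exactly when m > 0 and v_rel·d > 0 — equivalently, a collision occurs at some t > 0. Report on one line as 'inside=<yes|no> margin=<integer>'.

d = (-23, 2),  |d|² = 533;  R = 8+1 = 9,  c = 533−9² = 452
v_rel = (-12, 3),  |v_rel|² = 153;  v_rel·d = (-12)·(-23) + (3)·(2) = 282
153·t² − 564·t + 452 = 0  ⇒  m = 282² − 153·452 = 10368
m = 10368 > 0,  v_rel·d = 282 > 0  ⇒  inside

inside=yes margin=10368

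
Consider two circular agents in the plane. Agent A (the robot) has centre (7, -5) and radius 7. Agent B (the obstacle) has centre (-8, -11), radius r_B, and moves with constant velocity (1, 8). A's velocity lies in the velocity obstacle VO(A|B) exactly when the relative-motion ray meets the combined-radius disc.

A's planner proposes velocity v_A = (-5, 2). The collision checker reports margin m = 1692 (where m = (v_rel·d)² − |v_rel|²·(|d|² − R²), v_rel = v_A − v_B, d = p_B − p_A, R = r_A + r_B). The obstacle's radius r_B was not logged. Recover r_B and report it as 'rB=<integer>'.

m = 1692
d = (-15, -6);  v_rel = (-6, -6),  |v_rel|² = 72
v_rel×d = (-6)·(-6) − (-6)·(-15) = -54
since m = R²·72 − (-54)²:  R² = (2916 + 1692) / 72 = 64
R = √64 = 8  ⇒  r_B = 8 − 7 = 1

rB=1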